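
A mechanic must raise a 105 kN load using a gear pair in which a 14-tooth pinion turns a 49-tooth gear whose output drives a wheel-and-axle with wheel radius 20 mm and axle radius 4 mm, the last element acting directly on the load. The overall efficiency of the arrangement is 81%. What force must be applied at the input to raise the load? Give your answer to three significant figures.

7.41 kN

Gear pair MA = 49/14 = 3.5.
Wheel-and-axle MA = R/r = 20/4 = 5.
Combined ideal MA = 3.5 × 5 = 17.5.
Actual MA = 17.5 × 0.81 = 14.175.
Effort = load / actual MA = 105 / 14.175 = 7.4074 kN.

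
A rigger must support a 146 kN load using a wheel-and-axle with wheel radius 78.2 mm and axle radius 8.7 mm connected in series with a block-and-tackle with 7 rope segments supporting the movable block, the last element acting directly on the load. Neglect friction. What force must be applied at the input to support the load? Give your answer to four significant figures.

2.320 kN

Wheel-and-axle MA = R/r = 78.2/8.7 = 8.9885.
Block-and-tackle MA = number of supporting rope parts = 7.
Combined ideal MA = 8.9885 × 7 = 62.92.
Effort = load / MA = 146 / 62.92 = 2.3204 kN.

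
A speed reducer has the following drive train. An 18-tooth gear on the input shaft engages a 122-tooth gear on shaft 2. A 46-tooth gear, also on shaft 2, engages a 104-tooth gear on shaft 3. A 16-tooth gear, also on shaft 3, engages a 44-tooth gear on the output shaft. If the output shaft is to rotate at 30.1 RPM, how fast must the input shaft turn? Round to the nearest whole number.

1268 RPM

Overall ratio R = 6.7778 × 2.2609 × 2.75 = 42.14.
Required input speed = output speed × R = 30.1 × 42.14 = 1268.4 RPM.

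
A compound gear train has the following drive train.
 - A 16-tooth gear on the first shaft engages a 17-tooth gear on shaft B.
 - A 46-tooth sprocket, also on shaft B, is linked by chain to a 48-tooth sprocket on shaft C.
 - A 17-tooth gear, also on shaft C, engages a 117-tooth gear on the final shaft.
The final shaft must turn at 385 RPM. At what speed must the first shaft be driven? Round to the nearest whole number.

Overall ratio R = 1.0625 × 1.0435 × 6.8824 = 7.6304.
Required input speed = output speed × R = 385 × 7.6304 = 2937.7 RPM.

2938 RPM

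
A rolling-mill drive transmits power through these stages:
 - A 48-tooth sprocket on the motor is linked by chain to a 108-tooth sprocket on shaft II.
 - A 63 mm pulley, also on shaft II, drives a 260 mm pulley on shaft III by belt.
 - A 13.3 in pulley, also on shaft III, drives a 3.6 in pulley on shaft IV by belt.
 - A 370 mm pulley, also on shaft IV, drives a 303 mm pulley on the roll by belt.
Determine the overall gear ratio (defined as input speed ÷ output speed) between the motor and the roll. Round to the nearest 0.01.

2.06

Each stage contributes driven/driver: chain 108/48 = 2.25, belt 260/63 = 4.127, belt 3.6/13.3 = 0.27068, belt 303/370 = 0.81892.
Overall: 2.25 × 4.127 × 0.27068 × 0.81892 = 2.0583.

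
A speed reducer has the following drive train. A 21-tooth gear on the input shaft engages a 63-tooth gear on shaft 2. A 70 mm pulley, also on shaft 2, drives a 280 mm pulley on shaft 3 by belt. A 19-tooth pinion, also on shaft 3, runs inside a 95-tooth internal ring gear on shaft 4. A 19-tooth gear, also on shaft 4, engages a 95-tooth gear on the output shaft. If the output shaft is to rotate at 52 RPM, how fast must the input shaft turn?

Overall ratio R = 3 × 4 × 5 × 5 = 300.
Required input speed = output speed × R = 52 × 300 = 15600 RPM.

15600 RPM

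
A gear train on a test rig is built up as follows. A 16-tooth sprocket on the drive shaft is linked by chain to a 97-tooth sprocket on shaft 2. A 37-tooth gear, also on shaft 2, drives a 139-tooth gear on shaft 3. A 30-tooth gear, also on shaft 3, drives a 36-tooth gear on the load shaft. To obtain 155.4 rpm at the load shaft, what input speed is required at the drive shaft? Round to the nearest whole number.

4247 rpm

Overall ratio R = 6.0625 × 3.7568 × 1.2 = 27.33.
Required input speed = output speed × R = 155.4 × 27.33 = 4247.1 rpm.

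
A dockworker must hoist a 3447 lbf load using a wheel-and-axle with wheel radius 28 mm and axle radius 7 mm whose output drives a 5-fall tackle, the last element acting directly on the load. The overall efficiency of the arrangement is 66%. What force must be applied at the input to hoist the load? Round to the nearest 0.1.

Wheel-and-axle MA = R/r = 28/7 = 4.
Block-and-tackle MA = number of supporting rope parts = 5.
Combined ideal MA = 4 × 5 = 20.
Actual MA = 20 × 0.66 = 13.2.
Effort = load / actual MA = 3447 / 13.2 = 261.14 lbf.

261.1 lbf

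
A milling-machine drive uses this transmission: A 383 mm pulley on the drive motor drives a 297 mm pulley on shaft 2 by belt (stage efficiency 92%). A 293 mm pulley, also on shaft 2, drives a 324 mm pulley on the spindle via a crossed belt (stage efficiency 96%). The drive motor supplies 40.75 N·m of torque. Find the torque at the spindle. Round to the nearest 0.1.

30.9 N·m

Belt: ratio = 297/383 = 0.77546; torque at shaft 2 = 40.75 × 0.77546 × 0.92 = 29.072 N·m.
Belt: ratio = 324/293 = 1.1058; torque at the spindle = 29.072 × 1.1058 × 0.96 = 30.862 N·m.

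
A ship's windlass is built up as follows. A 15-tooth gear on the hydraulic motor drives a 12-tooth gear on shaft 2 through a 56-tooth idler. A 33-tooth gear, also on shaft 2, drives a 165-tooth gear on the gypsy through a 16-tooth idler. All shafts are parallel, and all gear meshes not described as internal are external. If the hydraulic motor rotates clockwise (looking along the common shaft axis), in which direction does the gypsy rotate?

the hydraulic motor → shaft 2: driver → idler → driven is 2 external meshes, 2 reversals → CW.
shaft 2 → the gypsy: driver → idler → driven is 2 external meshes, 2 reversals → CW.
4 reversals in total — an even number — so the gypsy turns the same way as the hydraulic motor.

clockwise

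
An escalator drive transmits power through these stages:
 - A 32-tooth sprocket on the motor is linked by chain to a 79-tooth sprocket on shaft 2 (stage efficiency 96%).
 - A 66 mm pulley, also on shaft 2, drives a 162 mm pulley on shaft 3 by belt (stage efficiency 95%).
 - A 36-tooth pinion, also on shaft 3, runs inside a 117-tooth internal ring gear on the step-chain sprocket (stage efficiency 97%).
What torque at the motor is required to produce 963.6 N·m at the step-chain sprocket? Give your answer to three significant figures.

Overall ratio R = 2.4688 × 2.4545 × 3.25 = 19.694; overall efficiency η = 0.96 × 0.95 × 0.97 = 0.8846.
Input torque = output torque / (R × η) = 963.6 / (19.694 × 0.8846) = 55.309 N·m.

55.3 N·m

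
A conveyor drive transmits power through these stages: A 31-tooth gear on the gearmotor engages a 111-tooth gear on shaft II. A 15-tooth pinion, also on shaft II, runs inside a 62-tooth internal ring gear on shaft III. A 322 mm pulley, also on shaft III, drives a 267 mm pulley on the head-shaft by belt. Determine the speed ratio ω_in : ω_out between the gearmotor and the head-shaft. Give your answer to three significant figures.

Each stage contributes driven/driver: gear mesh 111/31 = 3.5806, internal gear 62/15 = 4.1333, belt 267/322 = 0.82919.
Overall: 3.5806 × 4.1333 × 0.82919 = 12.272.

12.3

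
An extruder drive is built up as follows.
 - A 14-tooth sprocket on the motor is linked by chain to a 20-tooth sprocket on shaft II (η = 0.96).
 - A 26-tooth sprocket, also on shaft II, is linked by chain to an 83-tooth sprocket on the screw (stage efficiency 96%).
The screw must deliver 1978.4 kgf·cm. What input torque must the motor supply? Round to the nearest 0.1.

470.7 kgf·cm

Overall ratio R = 1.4286 × 3.1923 = 4.5604; overall efficiency η = 0.96 × 0.96 = 0.9216.
Input torque = output torque / (R × η) = 1978.4 / (4.5604 × 0.9216) = 470.72 kgf·cm.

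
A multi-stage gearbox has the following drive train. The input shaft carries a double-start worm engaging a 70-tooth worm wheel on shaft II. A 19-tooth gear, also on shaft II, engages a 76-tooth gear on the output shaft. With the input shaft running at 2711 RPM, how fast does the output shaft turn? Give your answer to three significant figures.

the input shaft → shaft II (worm, 70/2): 2711 ÷ 35 = 77.457 RPM
shaft II → the output shaft (gear mesh, 76/19): 77.457 ÷ 4 = 19.364 RPM

19.4 RPM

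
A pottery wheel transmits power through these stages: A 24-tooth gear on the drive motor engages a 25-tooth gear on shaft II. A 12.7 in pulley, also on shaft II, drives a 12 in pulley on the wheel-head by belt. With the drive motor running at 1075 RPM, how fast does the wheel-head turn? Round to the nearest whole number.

the drive motor → shaft II (gear mesh, 25/24): 1075 ÷ 1.0417 = 1032 RPM
shaft II → the wheel-head (belt, 12/12.7): 1032 ÷ 0.94488 = 1092.2 RPM

1092 RPM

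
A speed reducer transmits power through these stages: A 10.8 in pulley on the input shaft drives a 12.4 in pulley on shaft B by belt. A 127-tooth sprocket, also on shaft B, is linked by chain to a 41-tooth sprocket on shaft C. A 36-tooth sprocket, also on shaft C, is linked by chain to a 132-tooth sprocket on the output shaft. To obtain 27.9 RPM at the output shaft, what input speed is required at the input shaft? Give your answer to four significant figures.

Overall ratio R = 1.1481 × 0.32283 × 3.6667 = 1.3591.
Required input speed = output speed × R = 27.9 × 1.3591 = 37.919 RPM.

37.92 RPM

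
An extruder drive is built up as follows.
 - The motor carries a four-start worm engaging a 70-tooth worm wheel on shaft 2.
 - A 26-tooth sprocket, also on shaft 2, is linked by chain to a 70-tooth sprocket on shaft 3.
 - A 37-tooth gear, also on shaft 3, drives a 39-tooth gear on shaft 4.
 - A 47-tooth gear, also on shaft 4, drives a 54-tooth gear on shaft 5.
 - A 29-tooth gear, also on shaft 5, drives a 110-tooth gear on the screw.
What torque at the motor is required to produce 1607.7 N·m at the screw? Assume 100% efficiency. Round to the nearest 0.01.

7.43 N·m

Overall ratio R = 17.5 × 2.6923 × 1.0541 × 1.1489 × 3.7931 = 216.43.
Input torque = output torque / R = 1607.7 / 216.43 = 7.4283 N·m.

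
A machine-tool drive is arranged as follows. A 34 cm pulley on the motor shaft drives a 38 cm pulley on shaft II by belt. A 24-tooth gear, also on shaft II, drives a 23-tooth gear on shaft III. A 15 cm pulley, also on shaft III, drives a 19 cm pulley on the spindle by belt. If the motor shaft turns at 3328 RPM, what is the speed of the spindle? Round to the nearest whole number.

2453 RPM

Belt: ratio = 38/34 = 1.1176, so shaft II turns at 3328 / 1.1176 = 2977.7 RPM.
Gear mesh: ratio = 23/24 = 0.95833, so shaft III turns at 2977.7 / 0.95833 = 3107.1 RPM.
Belt: ratio = 19/15 = 1.2667, so the spindle turns at 3107.1 / 1.2667 = 2453 RPM.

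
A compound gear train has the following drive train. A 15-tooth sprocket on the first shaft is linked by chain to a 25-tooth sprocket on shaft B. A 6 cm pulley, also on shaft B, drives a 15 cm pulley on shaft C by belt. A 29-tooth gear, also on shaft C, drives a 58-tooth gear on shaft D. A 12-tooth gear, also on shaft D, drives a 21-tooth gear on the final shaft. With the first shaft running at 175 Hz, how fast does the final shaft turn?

the first shaft → shaft B (chain, 25/15): 175 ÷ 1.6667 = 105 Hz
shaft B → shaft C (belt, 15/6): 105 ÷ 2.5 = 42 Hz
shaft C → shaft D (gear mesh, 58/29): 42 ÷ 2 = 21 Hz
shaft D → the final shaft (gear mesh, 21/12): 21 ÷ 1.75 = 12 Hz

12 Hz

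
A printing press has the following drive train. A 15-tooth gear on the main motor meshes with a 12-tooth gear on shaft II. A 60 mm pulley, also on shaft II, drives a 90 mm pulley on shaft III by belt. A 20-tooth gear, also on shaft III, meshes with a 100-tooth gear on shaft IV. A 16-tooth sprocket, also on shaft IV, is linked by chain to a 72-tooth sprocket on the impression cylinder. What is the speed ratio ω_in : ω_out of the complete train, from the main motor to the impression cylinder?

Each stage contributes driven/driver: gear mesh 12/15 = 0.8, belt 90/60 = 1.5, gear mesh 100/20 = 5, chain 72/16 = 4.5.
Overall: 0.8 × 1.5 × 5 × 4.5 = 27.

27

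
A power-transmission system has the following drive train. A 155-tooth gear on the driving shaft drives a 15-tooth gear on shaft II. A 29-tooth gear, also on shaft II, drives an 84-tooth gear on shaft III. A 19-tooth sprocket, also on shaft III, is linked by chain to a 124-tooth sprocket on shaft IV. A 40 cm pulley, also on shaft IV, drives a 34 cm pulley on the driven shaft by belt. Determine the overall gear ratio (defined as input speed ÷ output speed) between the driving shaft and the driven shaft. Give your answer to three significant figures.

Each stage contributes driven/driver: gear mesh 15/155 = 0.096774, gear mesh 84/29 = 2.8966, chain 124/19 = 6.5263, belt 34/40 = 0.85.
Overall: 0.096774 × 2.8966 × 6.5263 × 0.85 = 1.555.

1.55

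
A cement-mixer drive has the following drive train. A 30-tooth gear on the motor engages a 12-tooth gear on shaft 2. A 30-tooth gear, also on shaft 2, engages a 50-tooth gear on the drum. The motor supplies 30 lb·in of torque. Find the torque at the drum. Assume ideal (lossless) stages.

Gear mesh: ratio = 12/30 = 0.4; torque at shaft 2 = 30 × 0.4 = 12 lb·in.
Gear mesh: ratio = 50/30 = 1.6667; torque at the drum = 12 × 1.6667 = 20 lb·in.

20 lb·in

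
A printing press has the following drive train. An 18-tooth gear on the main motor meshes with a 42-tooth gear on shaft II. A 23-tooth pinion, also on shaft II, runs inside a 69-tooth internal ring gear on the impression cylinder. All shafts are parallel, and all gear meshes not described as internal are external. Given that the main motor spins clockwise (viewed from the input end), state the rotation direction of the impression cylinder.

anticlockwise

the main motor → shaft II: external mesh, 1 reversal → CCW.
shaft II → the impression cylinder: internal mesh, same direction → CCW.
1 reversal in total — an odd number — so the impression cylinder turns opposite to the main motor.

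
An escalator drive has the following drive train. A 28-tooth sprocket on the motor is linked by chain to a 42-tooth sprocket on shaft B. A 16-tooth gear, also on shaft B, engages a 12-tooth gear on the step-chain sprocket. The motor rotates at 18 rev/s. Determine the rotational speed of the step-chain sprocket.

16 rev/s

chain 42/28 = 1.5 → 18/1.5 = 12 rev/s
gear mesh 12/16 = 0.75 → 12/0.75 = 16 rev/s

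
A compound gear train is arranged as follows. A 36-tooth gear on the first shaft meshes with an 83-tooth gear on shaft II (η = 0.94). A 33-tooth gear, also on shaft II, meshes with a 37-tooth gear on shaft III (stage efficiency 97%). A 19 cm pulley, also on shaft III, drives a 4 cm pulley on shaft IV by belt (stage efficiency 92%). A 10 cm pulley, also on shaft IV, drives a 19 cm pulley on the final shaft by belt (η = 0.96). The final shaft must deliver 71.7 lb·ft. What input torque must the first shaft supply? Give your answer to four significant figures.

Overall ratio R = 2.3056 × 1.1212 × 0.21053 × 1.9 = 1.034; overall efficiency η = 0.94 × 0.97 × 0.92 × 0.96 = 0.8053.
Input torque = output torque / (R × η) = 71.7 / (1.034 × 0.8053) = 86.107 lb·ft.

86.11 lb·ft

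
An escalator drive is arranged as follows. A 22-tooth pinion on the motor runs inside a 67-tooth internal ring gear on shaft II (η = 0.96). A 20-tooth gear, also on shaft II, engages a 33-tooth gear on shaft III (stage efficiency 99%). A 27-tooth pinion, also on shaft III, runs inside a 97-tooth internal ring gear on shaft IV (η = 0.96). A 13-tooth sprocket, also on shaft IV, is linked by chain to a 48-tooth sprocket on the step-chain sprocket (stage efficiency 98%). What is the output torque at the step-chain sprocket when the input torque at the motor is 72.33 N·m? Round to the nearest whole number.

Internal gear: ratio = 67/22 = 3.0455; torque at shaft II = 72.33 × 3.0455 × 0.96 = 211.47 N·m.
Gear mesh: ratio = 33/20 = 1.65; torque at shaft III = 211.47 × 1.65 × 0.99 = 345.43 N·m.
Internal gear: ratio = 97/27 = 3.5926; torque at shaft IV = 345.43 × 3.5926 × 0.96 = 1191.4 N·m.
Chain: ratio = 48/13 = 3.6923; torque at the step-chain sprocket = 1191.4 × 3.6923 × 0.98 = 4310.9 N·m.

4311 N·m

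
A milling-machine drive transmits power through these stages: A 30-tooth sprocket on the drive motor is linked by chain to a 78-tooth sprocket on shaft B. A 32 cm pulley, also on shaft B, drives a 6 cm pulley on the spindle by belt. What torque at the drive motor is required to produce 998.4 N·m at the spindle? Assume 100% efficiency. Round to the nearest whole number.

2048 N·m

Overall ratio R = 2.6 × 0.1875 = 0.4875.
Input torque = output torque / R = 998.4 / 0.4875 = 2048 N·m.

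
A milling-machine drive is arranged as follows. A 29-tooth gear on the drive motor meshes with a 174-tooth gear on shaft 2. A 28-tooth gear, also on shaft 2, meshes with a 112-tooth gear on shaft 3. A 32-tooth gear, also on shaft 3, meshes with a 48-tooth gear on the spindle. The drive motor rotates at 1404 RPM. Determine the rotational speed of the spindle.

the drive motor → shaft 2 (gear mesh, 174/29): 1404 ÷ 6 = 234 RPM
shaft 2 → shaft 3 (gear mesh, 112/28): 234 ÷ 4 = 58.5 RPM
shaft 3 → the spindle (gear mesh, 48/32): 58.5 ÷ 1.5 = 39 RPM

39 RPM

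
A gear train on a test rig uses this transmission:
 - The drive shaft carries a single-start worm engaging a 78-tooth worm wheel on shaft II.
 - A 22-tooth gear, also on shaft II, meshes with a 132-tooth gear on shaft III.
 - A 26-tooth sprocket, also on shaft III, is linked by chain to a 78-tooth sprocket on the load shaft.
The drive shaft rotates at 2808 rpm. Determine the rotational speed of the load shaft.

2 rpm

worm 78/1 = 78 → 2808/78 = 36 rpm
gear mesh 132/22 = 6 → 36/6 = 6 rpm
chain 78/26 = 3 → 6/3 = 2 rpm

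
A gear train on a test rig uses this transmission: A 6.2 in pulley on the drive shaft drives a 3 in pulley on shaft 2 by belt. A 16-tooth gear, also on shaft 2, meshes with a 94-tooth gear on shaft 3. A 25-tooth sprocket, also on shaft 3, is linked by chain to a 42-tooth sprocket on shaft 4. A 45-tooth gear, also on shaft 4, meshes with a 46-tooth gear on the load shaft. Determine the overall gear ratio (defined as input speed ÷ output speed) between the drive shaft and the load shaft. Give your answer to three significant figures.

4.88

Each stage contributes driven/driver: belt 3/6.2 = 0.48387, gear mesh 94/16 = 5.875, chain 42/25 = 1.68, gear mesh 46/45 = 1.0222.
Overall: 0.48387 × 5.875 × 1.68 × 1.0222 = 4.8819.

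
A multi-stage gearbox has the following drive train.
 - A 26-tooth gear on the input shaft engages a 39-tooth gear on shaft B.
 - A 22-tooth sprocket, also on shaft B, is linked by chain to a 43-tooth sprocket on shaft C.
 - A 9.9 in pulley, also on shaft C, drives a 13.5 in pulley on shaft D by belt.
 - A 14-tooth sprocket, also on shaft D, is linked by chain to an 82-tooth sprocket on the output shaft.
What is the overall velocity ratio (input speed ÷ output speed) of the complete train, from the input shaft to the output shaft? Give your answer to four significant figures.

23.42

Each stage contributes driven/driver: gear mesh 39/26 = 1.5, chain 43/22 = 1.9545, belt 13.5/9.9 = 1.3636, chain 82/14 = 5.8571.
Overall: 1.5 × 1.9545 × 1.3636 × 5.8571 = 23.416.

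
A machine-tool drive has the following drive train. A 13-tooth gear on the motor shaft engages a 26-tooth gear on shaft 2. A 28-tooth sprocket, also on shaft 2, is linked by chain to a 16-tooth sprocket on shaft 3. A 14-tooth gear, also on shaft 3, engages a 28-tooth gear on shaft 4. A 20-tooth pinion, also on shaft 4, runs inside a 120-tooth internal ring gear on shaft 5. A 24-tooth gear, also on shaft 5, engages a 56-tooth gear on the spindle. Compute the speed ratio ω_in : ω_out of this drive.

Each stage contributes driven/driver: gear mesh 26/13 = 2, chain 16/28 = 0.57143, gear mesh 28/14 = 2, internal gear 120/20 = 6, gear mesh 56/24 = 2.3333.
Overall: 2 × 0.57143 × 2 × 6 × 2.3333 = 32.

32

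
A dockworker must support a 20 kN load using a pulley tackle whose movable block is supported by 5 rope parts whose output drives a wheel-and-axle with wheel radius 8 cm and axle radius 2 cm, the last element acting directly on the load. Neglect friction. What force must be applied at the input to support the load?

1 kN

Block-and-tackle MA = number of supporting rope parts = 5.
Wheel-and-axle MA = R/r = 8/2 = 4.
Combined ideal MA = 5 × 4 = 20.
Effort = load / MA = 20 / 20 = 1 kN.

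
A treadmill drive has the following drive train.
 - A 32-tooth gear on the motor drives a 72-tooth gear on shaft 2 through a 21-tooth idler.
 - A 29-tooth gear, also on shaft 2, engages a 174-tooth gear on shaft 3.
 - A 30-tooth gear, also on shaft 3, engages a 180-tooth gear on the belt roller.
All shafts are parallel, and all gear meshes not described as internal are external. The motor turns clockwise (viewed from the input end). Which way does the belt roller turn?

clockwise

the motor → shaft 2: driver → idler → driven is 2 external meshes, 2 reversals → CW.
shaft 2 → shaft 3: external mesh, 1 reversal → CCW.
shaft 3 → the belt roller: external mesh, 1 reversal → CW.
4 reversals in total — an even number — so the belt roller turns the same way as the motor.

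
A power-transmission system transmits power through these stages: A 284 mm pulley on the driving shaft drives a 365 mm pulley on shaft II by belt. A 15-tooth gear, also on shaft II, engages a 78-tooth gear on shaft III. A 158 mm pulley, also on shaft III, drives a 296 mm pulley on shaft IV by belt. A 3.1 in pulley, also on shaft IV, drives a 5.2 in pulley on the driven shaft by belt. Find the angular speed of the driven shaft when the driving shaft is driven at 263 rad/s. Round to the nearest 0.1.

12.5 rad/s

belt 365/284 = 1.2852 → 263/1.2852 = 204.64 rad/s
gear mesh 78/15 = 5.2 → 204.64/5.2 = 39.353 rad/s
belt 296/158 = 1.8734 → 39.353/1.8734 = 21.006 rad/s
belt 5.2/3.1 = 1.6774 → 21.006/1.6774 = 12.523 rad/s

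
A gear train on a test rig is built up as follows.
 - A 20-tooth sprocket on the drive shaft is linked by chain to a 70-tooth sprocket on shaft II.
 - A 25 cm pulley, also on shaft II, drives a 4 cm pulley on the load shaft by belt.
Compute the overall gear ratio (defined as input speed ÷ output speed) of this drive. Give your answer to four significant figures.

0.5600

Each stage contributes driven/driver: chain 70/20 = 3.5, belt 4/25 = 0.16.
Overall: 3.5 × 0.16 = 0.56.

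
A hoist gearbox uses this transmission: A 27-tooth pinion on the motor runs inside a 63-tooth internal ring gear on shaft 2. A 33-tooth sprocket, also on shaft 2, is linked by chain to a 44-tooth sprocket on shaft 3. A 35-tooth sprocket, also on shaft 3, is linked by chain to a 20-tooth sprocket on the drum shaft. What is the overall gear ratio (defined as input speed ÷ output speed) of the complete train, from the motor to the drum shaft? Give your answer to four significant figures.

1.778

Each stage contributes driven/driver: internal gear 63/27 = 2.3333, chain 44/33 = 1.3333, chain 20/35 = 0.57143.
Overall: 2.3333 × 1.3333 × 0.57143 = 1.7778.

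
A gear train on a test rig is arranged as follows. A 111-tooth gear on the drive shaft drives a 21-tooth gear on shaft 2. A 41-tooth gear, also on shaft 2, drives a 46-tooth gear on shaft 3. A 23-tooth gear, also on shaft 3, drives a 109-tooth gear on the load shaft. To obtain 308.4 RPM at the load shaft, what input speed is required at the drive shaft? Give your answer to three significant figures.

310 RPM

Overall ratio R = 0.18919 × 1.122 × 4.7391 = 1.0059.
Required input speed = output speed × R = 308.4 × 1.0059 = 310.23 RPM.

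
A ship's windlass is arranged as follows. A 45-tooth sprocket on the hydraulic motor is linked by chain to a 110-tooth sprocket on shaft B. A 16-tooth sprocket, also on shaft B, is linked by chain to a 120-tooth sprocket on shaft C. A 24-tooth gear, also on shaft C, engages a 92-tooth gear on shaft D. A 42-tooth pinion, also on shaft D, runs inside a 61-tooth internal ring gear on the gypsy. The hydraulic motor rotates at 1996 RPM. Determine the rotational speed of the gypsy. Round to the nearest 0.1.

chain 110/45 = 2.4444 → 1996/2.4444 = 816.55 RPM
chain 120/16 = 7.5 → 816.55/7.5 = 108.87 RPM
gear mesh 92/24 = 3.8333 → 108.87/3.8333 = 28.402 RPM
internal gear 61/42 = 1.4524 → 28.402/1.4524 = 19.555 RPM

19.6 RPM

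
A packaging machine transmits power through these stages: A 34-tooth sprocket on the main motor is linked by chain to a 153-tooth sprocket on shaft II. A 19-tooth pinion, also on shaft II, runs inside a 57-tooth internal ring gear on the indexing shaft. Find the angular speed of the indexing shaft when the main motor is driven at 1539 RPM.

chain 153/34 = 4.5 → 1539/4.5 = 342 RPM
internal gear 57/19 = 3 → 342/3 = 114 RPM

114 RPM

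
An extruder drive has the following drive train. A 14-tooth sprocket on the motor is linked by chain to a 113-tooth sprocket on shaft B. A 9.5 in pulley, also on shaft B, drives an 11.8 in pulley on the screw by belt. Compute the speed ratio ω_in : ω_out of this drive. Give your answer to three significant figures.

Each stage contributes driven/driver: chain 113/14 = 8.0714, belt 11.8/9.5 = 1.2421.
Overall: 8.0714 × 1.2421 = 10.026.

10.0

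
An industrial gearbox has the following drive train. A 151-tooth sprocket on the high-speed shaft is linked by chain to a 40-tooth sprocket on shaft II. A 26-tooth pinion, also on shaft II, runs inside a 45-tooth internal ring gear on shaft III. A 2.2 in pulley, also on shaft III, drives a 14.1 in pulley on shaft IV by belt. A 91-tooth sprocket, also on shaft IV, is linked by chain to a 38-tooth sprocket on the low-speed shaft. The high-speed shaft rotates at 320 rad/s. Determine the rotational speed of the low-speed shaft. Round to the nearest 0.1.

260.8 rad/s

chain 40/151 = 0.2649 → 320/0.2649 = 1208 rad/s
internal gear 45/26 = 1.7308 → 1208/1.7308 = 697.96 rad/s
belt 14.1/2.2 = 6.4091 → 697.96/6.4091 = 108.9 rad/s
chain 38/91 = 0.41758 → 108.9/0.41758 = 260.79 rad/s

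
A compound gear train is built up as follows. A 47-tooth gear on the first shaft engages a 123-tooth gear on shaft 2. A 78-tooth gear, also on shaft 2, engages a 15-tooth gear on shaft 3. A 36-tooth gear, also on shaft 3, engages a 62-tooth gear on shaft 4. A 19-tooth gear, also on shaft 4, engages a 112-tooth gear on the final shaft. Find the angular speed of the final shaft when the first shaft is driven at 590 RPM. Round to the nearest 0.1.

115.5 RPM

gear mesh 123/47 = 2.617 → 590/2.617 = 225.45 RPM
gear mesh 15/78 = 0.19231 → 225.45/0.19231 = 1172.3 RPM
gear mesh 62/36 = 1.7222 → 1172.3/1.7222 = 680.7 RPM
gear mesh 112/19 = 5.8947 → 680.7/5.8947 = 115.48 RPM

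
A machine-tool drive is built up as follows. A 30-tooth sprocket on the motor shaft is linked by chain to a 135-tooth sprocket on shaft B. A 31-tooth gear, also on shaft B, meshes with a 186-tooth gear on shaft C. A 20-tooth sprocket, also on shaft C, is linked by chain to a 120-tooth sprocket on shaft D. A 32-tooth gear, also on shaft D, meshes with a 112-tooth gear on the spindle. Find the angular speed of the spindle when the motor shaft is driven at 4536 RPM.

8 RPM

chain 135/30 = 4.5 → 4536/4.5 = 1008 RPM
gear mesh 186/31 = 6 → 1008/6 = 168 RPM
chain 120/20 = 6 → 168/6 = 28 RPM
gear mesh 112/32 = 3.5 → 28/3.5 = 8 RPM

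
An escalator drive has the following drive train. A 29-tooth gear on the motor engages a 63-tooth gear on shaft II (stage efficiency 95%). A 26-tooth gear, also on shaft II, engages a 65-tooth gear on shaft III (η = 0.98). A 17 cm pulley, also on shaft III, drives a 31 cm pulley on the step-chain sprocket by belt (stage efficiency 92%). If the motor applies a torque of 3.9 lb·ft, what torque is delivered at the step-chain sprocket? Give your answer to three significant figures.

33.1 lb·ft

Gear mesh: ratio = 63/29 = 2.1724; torque at shaft II = 3.9 × 2.1724 × 0.95 = 8.0488 lb·ft.
Gear mesh: ratio = 65/26 = 2.5; torque at shaft III = 8.0488 × 2.5 × 0.98 = 19.72 lb·ft.
Belt: ratio = 31/17 = 1.8235; torque at the step-chain sprocket = 19.72 × 1.8235 × 0.92 = 33.082 lb·ft.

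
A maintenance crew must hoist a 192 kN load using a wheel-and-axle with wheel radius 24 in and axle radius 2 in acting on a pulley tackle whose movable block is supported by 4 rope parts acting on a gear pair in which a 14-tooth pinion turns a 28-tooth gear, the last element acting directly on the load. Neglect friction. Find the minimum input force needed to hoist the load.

Wheel-and-axle MA = R/r = 24/2 = 12.
Block-and-tackle MA = number of supporting rope parts = 4.
Gear pair MA = 28/14 = 2.
Combined ideal MA = 12 × 4 × 2 = 96.
Effort = load / MA = 192 / 96 = 2 kN.

2 kN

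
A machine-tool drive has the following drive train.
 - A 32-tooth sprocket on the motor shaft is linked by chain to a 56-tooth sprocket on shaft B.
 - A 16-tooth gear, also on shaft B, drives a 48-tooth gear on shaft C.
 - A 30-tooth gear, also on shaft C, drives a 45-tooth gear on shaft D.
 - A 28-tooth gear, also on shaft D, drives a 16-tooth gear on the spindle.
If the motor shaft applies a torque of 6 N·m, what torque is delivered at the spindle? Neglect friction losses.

27 N·m

chain 56/32 = 1.75 → τ = 6·1.75 = 10.5 N·m
gear mesh 48/16 = 3 → τ = 10.5·3 = 31.5 N·m
gear mesh 45/30 = 1.5 → τ = 31.5·1.5 = 47.25 N·m
gear mesh 16/28 = 0.57143 → τ = 47.25·0.57143 = 27 N·m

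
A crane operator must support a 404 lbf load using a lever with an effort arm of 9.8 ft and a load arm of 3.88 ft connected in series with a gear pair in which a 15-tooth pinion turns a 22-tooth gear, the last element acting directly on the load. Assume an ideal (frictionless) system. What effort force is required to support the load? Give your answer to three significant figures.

109 lbf

Lever MA = effort arm / load arm = 9.8/3.88 = 2.5258.
Gear pair MA = 22/15 = 1.4667.
Combined ideal MA = 2.5258 × 1.4667 = 3.7045.
Effort = load / MA = 404 / 3.7045 = 109.06 lbf.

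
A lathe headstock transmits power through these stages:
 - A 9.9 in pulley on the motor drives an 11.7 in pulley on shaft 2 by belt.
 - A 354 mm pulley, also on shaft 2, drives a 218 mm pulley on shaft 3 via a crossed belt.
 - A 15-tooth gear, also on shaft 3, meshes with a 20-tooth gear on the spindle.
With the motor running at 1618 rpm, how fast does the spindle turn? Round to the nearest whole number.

Belt: ratio = 11.7/9.9 = 1.1818, so shaft 2 turns at 1618 / 1.1818 = 1369.1 rpm.
Belt: ratio = 218/354 = 0.61582, so shaft 3 turns at 1369.1 / 0.61582 = 2223.2 rpm.
Gear mesh: ratio = 20/15 = 1.3333, so the spindle turns at 2223.2 / 1.3333 = 1667.4 rpm.

1667 rpm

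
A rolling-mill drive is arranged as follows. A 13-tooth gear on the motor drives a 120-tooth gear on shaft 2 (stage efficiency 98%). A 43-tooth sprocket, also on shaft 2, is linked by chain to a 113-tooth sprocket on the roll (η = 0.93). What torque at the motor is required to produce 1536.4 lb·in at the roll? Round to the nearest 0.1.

Overall ratio R = 9.2308 × 2.6279 = 24.258; overall efficiency η = 0.98 × 0.93 = 0.9114.
Input torque = output torque / (R × η) = 1536.4 / (24.258 × 0.9114) = 69.494 lb·in.

69.5 lb·in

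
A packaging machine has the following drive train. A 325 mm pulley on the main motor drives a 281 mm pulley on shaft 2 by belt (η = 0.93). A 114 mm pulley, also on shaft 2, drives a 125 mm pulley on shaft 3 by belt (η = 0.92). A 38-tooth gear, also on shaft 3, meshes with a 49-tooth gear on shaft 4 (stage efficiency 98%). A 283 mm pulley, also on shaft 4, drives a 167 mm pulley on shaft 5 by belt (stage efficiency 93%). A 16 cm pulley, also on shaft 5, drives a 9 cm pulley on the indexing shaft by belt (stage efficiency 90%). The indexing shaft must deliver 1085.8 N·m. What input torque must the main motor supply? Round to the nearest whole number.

3813 N·m

Overall ratio R = 0.86462 × 1.0965 × 1.2895 × 0.59011 × 0.5625 = 0.40578; overall efficiency η = 0.93 × 0.92 × 0.98 × 0.93 × 0.90 = 0.7018.
Input torque = output torque / (R × η) = 1085.8 / (0.40578 × 0.7018) = 3812.7 N·m.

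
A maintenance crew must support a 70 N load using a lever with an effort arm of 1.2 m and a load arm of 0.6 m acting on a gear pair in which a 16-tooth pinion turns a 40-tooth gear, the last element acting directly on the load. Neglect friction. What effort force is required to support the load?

14 N

Lever MA = effort arm / load arm = 1.2/0.6 = 2.
Gear pair MA = 40/16 = 2.5.
Combined ideal MA = 2 × 2.5 = 5.
Effort = load / MA = 70 / 5 = 14 N.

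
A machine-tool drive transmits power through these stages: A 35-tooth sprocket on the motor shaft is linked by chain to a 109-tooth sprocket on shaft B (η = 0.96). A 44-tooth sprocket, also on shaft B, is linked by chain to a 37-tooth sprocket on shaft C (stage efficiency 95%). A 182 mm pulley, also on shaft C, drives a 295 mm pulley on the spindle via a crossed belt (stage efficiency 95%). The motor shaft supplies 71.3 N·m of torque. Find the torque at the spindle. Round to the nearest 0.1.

262.2 N·m

After the chain (109/35): 71.3 × 3.1143 × 0.96 = 213.17 N·m
After the chain (37/44): 213.17 × 0.84091 × 0.95 = 170.29 N·m
After the belt (295/182): 170.29 × 1.6209 × 0.95 = 262.22 N·m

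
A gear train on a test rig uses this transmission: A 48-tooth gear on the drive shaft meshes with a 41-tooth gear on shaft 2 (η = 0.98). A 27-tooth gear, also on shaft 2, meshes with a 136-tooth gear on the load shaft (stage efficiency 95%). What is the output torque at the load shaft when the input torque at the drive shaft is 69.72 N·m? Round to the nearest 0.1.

After the gear mesh (41/48): 69.72 × 0.85417 × 0.98 = 58.361 N·m
After the gear mesh (136/27): 58.361 × 5.037 × 0.95 = 279.27 N·m

279.3 N·m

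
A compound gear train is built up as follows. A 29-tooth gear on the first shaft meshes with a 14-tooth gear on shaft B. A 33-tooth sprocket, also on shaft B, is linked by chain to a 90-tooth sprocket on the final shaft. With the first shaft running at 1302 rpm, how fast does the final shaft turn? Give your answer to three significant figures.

Gear mesh: ratio = 14/29 = 0.48276, so shaft B turns at 1302 / 0.48276 = 2697 rpm.
Chain: ratio = 90/33 = 2.7273, so the final shaft turns at 2697 / 2.7273 = 988.9 rpm.

989 rpm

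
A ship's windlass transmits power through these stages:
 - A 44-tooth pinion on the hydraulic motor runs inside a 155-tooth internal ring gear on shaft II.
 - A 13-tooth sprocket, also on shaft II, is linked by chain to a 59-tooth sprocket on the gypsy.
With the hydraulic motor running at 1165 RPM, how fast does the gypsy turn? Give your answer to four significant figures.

Internal gear: ratio = 155/44 = 3.5227, so shaft II turns at 1165 / 3.5227 = 330.71 RPM.
Chain: ratio = 59/13 = 4.5385, so the gypsy turns at 330.71 / 4.5385 = 72.868 RPM.

72.87 RPM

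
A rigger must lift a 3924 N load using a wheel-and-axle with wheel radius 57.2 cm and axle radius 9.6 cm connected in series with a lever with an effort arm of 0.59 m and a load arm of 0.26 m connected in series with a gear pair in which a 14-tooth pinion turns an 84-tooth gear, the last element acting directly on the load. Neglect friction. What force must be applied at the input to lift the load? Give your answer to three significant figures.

Wheel-and-axle MA = R/r = 57.2/9.6 = 5.9583.
Lever MA = effort arm / load arm = 0.59/0.26 = 2.2692.
Gear pair MA = 84/14 = 6.
Combined ideal MA = 5.9583 × 2.2692 × 6 = 81.125.
Effort = load / MA = 3924 / 81.125 = 48.37 N.

48.4 N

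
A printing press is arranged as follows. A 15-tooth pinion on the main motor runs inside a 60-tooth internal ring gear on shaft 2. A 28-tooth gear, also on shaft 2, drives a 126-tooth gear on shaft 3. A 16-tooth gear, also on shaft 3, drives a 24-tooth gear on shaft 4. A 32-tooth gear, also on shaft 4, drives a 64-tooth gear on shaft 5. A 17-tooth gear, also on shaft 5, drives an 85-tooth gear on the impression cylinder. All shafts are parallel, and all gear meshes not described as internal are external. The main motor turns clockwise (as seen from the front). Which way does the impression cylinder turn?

clockwise

the main motor → shaft 2: internal mesh, same direction → CW.
shaft 2 → shaft 3: external mesh, 1 reversal → CCW.
shaft 3 → shaft 4: external mesh, 1 reversal → CW.
shaft 4 → shaft 5: external mesh, 1 reversal → CCW.
shaft 5 → the impression cylinder: external mesh, 1 reversal → CW.
4 reversals in total — an even number — so the impression cylinder turns the same way as the main motor.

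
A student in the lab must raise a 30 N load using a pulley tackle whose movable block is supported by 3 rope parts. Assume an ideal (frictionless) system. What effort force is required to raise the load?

Block-and-tackle MA = number of supporting rope parts = 3.
Effort = load / MA = 30 / 3 = 10 N.

10 N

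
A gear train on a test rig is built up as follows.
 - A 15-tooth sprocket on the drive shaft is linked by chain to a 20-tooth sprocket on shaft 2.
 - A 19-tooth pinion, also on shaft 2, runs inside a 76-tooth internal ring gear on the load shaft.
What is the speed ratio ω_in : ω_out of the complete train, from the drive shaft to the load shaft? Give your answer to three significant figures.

Each stage contributes driven/driver: chain 20/15 = 1.3333, internal gear 76/19 = 4.
Overall: 1.3333 × 4 = 5.3333.

5.33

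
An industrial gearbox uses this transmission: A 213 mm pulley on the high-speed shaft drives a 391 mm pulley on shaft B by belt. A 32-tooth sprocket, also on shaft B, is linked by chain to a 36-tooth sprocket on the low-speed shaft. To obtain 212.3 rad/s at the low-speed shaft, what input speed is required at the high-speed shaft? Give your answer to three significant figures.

438 rad/s

Overall ratio R = 1.8357 × 1.125 = 2.0651.
Required input speed = output speed × R = 212.3 × 2.0651 = 438.43 rad/s.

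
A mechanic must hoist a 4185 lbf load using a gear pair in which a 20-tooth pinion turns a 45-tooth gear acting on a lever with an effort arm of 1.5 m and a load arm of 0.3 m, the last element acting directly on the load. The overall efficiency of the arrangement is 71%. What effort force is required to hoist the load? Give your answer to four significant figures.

523.9 lbf

Gear pair MA = 45/20 = 2.25.
Lever MA = effort arm / load arm = 1.5/0.3 = 5.
Combined ideal MA = 2.25 × 5 = 11.25.
Actual MA = 11.25 × 0.71 = 7.9875.
Effort = load / actual MA = 4185 / 7.9875 = 523.94 lbf.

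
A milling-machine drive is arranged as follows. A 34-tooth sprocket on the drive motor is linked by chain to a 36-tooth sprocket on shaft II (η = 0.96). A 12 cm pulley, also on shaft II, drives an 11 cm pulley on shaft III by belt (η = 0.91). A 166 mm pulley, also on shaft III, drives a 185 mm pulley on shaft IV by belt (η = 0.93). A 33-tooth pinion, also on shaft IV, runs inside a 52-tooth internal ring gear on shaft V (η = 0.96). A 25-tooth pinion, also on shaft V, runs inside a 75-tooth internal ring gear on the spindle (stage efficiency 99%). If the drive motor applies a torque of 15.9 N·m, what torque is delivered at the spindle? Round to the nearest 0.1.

chain 36/34 = 1.0588 → τ = 15.9·1.0588·0.96 = 16.162 N·m
belt 11/12 = 0.91667 → τ = 16.162·0.91667·0.91 = 13.482 N·m
belt 185/166 = 1.1145 → τ = 13.482·1.1145·0.93 = 13.973 N·m
internal gear 52/33 = 1.5758 → τ = 13.973·1.5758·0.96 = 21.137 N·m
internal gear 75/25 = 3 → τ = 21.137·3·0.99 = 62.778 N·m

62.8 N·m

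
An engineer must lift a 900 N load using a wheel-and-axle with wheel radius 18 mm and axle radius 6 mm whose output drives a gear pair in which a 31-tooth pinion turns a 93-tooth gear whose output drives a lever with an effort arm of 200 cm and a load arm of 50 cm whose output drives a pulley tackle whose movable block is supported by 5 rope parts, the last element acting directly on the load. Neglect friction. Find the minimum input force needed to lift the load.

Wheel-and-axle MA = R/r = 18/6 = 3.
Gear pair MA = 93/31 = 3.
Lever MA = effort arm / load arm = 200/50 = 4.
Block-and-tackle MA = number of supporting rope parts = 5.
Combined ideal MA = 3 × 3 × 4 × 5 = 180.
Effort = load / MA = 900 / 180 = 5 N.

5 N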